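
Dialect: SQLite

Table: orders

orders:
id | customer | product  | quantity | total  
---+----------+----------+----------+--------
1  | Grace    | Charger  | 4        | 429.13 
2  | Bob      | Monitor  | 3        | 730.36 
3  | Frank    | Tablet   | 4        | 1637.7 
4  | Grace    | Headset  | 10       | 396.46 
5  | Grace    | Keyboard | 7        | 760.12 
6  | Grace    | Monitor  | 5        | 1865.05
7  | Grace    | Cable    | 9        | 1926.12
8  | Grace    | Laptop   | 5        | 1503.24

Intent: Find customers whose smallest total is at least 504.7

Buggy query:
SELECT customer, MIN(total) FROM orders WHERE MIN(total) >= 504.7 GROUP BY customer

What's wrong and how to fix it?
Bug: Aggregates like MIN are computed per group after WHERE runs

Fix: Use HAVING for the per-group MIN condition

Corrected query:
SELECT customer, MIN(total) FROM orders GROUP BY customer HAVING MIN(total) >= 504.7

Result:
customer | MIN(total)
---------+-----------
Bob      | 730.36    
Frank    | 1637.7    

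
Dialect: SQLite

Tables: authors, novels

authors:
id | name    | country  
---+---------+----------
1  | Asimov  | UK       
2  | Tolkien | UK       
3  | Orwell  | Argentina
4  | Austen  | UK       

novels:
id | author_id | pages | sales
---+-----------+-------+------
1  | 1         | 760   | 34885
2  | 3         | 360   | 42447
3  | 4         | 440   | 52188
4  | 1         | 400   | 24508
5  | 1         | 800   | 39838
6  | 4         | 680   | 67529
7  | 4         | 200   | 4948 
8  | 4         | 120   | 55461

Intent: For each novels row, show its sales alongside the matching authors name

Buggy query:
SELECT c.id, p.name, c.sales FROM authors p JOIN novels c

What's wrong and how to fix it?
Bug: JOIN with no ON clause produces a cartesian product; every novels row pairs with every authors row

Fix: Add ON c.author_id = p.id to the JOIN

Corrected query:
SELECT c.id, p.name, c.sales FROM authors p JOIN novels c ON c.author_id = p.id

Result:
id | name   | sales
---+--------+------
1  | Asimov | 34885
2  | Orwell | 42447
3  | Austen | 52188
4  | Asimov | 24508
5  | Asimov | 39838
6  | Austen | 67529
7  | Austen | 4948 
8  | Austen | 55461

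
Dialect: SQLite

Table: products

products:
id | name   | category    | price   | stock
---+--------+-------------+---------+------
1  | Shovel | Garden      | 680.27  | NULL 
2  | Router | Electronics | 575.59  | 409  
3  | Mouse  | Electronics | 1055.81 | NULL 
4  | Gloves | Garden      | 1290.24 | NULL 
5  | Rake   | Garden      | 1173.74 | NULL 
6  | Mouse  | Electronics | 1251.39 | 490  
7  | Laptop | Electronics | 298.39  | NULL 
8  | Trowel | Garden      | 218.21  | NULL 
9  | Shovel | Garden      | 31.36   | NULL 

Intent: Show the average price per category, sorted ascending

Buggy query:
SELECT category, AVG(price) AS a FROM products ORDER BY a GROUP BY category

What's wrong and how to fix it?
Bug: ORDER BY appears before GROUP BY; SQL clause order requires GROUP BY first

Fix: Reorder: SELECT … FROM … GROUP BY … ORDER BY …

Corrected query:
SELECT category, AVG(price) AS a FROM products GROUP BY category ORDER BY a

Result:
category    | a      
------------+--------
Garden      | 678.764
Electronics | 795.295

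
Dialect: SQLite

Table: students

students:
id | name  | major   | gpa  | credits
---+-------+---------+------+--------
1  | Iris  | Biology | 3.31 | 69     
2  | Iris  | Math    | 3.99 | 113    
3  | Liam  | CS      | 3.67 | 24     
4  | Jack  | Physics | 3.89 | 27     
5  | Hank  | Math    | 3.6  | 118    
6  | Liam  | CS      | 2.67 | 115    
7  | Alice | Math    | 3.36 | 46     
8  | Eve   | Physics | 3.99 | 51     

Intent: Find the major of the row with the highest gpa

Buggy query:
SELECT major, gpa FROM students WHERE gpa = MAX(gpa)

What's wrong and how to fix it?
Bug: WHERE is evaluated per row; an aggregate over the whole table isn't defined there

Fix: Wrap MAX in a scalar subquery so WHERE compares against a single value

Corrected query:
SELECT major, gpa FROM students WHERE gpa = (SELECT MAX(gpa) FROM students)

Result:
major   | gpa 
--------+-----
Math    | 3.99
Physics | 3.99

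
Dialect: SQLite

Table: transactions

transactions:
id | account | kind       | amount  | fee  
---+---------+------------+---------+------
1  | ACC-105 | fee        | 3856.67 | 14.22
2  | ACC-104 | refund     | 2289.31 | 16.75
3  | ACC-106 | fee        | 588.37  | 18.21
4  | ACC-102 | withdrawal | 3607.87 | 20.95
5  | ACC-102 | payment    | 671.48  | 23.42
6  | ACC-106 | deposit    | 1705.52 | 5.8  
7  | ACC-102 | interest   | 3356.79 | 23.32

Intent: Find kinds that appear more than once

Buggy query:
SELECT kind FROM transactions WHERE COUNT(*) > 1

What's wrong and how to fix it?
Bug: WHERE can't reference COUNT(*); aggregates are computed after WHERE

Fix: GROUP BY kind, then filter groups with HAVING COUNT(*) > 1

Corrected query:
SELECT kind FROM transactions GROUP BY kind HAVING COUNT(*) > 1

Result:
kind
----
fee 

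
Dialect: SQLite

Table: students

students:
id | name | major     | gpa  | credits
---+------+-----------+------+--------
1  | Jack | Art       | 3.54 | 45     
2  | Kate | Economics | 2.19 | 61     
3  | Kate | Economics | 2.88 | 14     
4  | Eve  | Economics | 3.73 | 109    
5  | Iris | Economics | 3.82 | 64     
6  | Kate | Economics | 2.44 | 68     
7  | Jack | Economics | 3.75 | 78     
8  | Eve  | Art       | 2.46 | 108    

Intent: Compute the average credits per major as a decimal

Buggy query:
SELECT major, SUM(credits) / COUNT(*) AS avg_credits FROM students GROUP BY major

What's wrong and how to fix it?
Bug: SUM(credits) and COUNT(*) are both integers; the division truncates the fractional part

Fix: Multiply by 1.0 (or CAST to REAL) to force floating-point division

Corrected query:
SELECT major, SUM(credits) * 1.0 / COUNT(*) AS avg_credits FROM students GROUP BY major

Result:
major     | avg_credits
----------+------------
Art       | 76.5       
Economics | 65.666667  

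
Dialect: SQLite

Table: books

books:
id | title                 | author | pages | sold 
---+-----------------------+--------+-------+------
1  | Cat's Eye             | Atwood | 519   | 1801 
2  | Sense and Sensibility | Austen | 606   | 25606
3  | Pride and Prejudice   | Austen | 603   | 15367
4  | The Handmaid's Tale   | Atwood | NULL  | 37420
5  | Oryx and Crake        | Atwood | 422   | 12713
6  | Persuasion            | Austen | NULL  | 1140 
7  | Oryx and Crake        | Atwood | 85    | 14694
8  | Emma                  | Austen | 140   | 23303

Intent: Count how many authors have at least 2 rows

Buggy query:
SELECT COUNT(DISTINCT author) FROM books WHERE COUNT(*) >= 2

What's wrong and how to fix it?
Bug: WHERE filters individual rows, not groups, so a group-level COUNT is invalid there

Fix: Use a subquery that GROUPs and filters with HAVING, then count its rows

Corrected query:
SELECT COUNT(*) FROM (SELECT author FROM books GROUP BY author HAVING COUNT(*) >= 2)

Result:
COUNT(*)
--------
2       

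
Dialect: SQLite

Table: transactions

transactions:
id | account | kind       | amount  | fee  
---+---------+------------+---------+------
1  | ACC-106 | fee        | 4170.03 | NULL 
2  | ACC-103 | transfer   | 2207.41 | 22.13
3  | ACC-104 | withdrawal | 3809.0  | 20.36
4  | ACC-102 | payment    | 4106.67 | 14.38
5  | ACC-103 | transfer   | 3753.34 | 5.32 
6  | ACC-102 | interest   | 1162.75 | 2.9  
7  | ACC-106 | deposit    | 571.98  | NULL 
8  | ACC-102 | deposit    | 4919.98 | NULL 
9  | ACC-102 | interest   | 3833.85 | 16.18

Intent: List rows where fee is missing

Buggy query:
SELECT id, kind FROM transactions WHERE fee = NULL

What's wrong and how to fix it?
Bug: '= NULL' is always unknown in SQL three-valued logic, so no rows match

Fix: Replace '= NULL' with 'IS NULL'

Corrected query:
SELECT id, kind FROM transactions WHERE fee IS NULL

Result:
id | kind   
---+--------
1  | fee    
7  | deposit
8  | deposit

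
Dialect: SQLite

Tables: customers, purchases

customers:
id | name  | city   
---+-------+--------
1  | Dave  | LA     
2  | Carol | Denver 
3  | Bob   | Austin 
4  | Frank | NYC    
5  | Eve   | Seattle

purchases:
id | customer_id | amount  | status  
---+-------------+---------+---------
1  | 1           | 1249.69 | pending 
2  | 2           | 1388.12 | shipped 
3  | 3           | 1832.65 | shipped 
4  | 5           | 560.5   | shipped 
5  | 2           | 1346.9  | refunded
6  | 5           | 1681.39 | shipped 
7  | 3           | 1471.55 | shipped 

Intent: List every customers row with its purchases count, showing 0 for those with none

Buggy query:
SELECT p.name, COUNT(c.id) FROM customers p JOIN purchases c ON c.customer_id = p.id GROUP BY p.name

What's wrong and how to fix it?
Bug: An inner join excludes parents with zero children

Fix: Switch to LEFT JOIN to retain unmatched parent rows

Corrected query:
SELECT p.name, COUNT(c.id) FROM customers p LEFT JOIN purchases c ON c.customer_id = p.id GROUP BY p.name

Result:
name  | COUNT(c.id)
------+------------
Bob   | 2          
Carol | 2          
Dave  | 1          
Eve   | 2          
Frank | 0          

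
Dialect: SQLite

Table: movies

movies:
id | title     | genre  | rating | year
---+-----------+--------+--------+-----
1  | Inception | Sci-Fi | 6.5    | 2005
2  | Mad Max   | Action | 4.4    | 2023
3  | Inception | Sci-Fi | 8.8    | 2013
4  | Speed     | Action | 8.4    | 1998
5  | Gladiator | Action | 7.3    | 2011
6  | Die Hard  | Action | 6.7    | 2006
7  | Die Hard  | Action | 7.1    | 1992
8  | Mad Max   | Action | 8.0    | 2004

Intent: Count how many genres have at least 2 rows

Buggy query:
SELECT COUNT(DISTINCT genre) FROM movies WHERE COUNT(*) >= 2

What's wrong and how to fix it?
Bug: WHERE filters individual rows, not groups, so a group-level COUNT is invalid there

Fix: Group first with HAVING COUNT(*) >= 2, then COUNT the resulting groups

Corrected query:
SELECT COUNT(*) FROM (SELECT genre FROM movies GROUP BY genre HAVING COUNT(*) >= 2)

Result:
COUNT(*)
--------
2       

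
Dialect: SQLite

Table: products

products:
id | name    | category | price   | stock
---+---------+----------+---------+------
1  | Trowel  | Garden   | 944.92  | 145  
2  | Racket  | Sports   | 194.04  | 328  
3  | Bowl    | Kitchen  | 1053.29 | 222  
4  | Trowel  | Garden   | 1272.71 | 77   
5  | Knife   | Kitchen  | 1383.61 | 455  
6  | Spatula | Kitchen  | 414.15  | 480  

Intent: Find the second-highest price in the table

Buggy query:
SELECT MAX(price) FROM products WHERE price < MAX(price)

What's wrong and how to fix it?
Bug: The inner MAX is an aggregate inside WHERE, which is not allowed

Fix: Put the inner MAX in a scalar subquery

Corrected query:
SELECT MAX(price) FROM products WHERE price < (SELECT MAX(price) FROM products)

Result:
MAX(price)
----------
1272.71   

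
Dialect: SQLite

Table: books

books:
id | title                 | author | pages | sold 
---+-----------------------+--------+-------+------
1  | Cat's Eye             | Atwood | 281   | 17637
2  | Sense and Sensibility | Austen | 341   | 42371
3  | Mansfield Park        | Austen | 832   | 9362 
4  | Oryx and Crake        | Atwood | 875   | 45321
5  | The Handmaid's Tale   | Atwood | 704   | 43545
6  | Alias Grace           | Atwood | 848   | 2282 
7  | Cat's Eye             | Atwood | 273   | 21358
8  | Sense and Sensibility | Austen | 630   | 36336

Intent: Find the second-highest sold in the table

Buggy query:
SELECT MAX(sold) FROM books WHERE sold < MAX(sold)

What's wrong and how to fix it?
Bug: MAX(sold) on the right of the comparison is an aggregate-in-WHERE error

Fix: Compute the overall MAX in a subquery, then take MAX of rows below it

Corrected query:
SELECT MAX(sold) FROM books WHERE sold < (SELECT MAX(sold) FROM books)

Result:
MAX(sold)
---------
43545    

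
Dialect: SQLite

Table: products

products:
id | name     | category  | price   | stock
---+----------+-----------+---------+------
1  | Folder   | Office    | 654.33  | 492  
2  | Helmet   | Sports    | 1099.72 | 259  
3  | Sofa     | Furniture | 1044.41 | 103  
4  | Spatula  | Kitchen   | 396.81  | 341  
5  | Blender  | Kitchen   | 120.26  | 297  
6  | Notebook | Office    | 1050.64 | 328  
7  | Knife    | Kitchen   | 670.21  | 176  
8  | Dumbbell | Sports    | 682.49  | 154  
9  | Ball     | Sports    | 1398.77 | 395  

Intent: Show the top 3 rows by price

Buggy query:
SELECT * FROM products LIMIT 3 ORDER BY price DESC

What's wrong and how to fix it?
Bug: ORDER BY cannot follow LIMIT; LIMIT is the final clause

Fix: Sort with ORDER BY, then apply LIMIT

Corrected query:
SELECT * FROM products ORDER BY price DESC LIMIT 3

Result:
id | name     | category | price   | stock
---+----------+----------+---------+------
9  | Ball     | Sports   | 1398.77 | 395  
2  | Helmet   | Sports   | 1099.72 | 259  
6  | Notebook | Office   | 1050.64 | 328  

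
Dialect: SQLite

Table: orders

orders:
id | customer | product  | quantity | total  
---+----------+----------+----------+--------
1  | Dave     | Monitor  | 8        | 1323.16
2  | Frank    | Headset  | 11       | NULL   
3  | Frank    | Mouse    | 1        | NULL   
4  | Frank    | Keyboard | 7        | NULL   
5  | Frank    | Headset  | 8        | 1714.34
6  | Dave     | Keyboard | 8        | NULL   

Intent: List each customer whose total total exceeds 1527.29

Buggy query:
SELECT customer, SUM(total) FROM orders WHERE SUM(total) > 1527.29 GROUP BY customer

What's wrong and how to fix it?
Bug: SUM(total) is an aggregate, but WHERE filters rows before aggregation

Fix: Move the aggregate condition to a HAVING clause

Corrected query:
SELECT customer, SUM(total) FROM orders GROUP BY customer HAVING SUM(total) > 1527.29

Result:
customer | SUM(total)
---------+-----------
Frank    | 1714.34   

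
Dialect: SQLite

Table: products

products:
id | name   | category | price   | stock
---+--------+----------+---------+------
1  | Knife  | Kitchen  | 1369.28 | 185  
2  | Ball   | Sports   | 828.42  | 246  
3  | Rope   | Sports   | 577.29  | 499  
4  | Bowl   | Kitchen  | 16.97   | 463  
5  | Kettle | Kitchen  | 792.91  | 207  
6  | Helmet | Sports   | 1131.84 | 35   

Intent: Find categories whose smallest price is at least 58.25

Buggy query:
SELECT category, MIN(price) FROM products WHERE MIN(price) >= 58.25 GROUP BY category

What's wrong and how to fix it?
Bug: Aggregates like MIN are computed per group after WHERE runs

Fix: Replace WHERE with HAVING after the GROUP BY

Corrected query:
SELECT category, MIN(price) FROM products GROUP BY category HAVING MIN(price) >= 58.25

Result:
category | MIN(price)
---------+-----------
Sports   | 577.29    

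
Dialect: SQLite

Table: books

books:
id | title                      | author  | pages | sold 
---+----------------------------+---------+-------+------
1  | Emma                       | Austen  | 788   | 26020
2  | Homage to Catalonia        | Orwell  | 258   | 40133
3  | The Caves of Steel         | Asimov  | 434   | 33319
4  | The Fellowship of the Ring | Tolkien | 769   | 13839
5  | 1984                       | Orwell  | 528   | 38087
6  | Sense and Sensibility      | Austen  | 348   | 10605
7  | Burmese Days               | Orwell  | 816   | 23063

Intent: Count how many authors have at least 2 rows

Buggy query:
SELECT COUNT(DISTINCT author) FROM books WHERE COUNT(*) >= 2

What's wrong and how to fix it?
Bug: WHERE filters individual rows, not groups, so a group-level COUNT is invalid there

Fix: Group first with HAVING COUNT(*) >= 2, then COUNT the resulting groups

Corrected query:
SELECT COUNT(*) FROM (SELECT author FROM books GROUP BY author HAVING COUNT(*) >= 2)

Result:
COUNT(*)
--------
2       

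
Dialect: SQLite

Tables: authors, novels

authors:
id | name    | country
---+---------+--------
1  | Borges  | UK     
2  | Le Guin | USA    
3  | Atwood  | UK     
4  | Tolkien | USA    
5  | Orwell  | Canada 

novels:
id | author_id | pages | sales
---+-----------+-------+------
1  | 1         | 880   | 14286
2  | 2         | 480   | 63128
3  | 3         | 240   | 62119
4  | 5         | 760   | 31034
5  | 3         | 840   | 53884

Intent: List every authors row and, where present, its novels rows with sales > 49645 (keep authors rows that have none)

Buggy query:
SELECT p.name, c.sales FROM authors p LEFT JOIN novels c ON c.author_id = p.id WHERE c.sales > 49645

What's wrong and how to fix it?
Bug: A WHERE condition on the right-hand table after LEFT JOIN drops unmatched parents

Fix: Put 'c.sales > 49645' in the JOIN's ON clause instead of WHERE

Corrected query:
SELECT p.name, c.sales FROM authors p LEFT JOIN novels c ON c.author_id = p.id AND c.sales > 49645

Result:
name    | sales
--------+------
Borges  | NULL 
Le Guin | 63128
Atwood  | 53884
Atwood  | 62119
Tolkien | NULL 
Orwell  | NULL 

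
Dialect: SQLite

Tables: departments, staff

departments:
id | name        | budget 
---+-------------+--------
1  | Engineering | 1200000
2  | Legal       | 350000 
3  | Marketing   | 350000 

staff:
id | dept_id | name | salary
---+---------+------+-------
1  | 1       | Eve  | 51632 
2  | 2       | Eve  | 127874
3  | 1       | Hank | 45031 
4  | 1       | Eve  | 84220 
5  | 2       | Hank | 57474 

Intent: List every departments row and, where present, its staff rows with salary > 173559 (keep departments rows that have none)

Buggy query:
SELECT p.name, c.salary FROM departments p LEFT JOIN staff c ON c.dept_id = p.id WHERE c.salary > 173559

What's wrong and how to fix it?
Bug: A WHERE condition on the right-hand table after LEFT JOIN drops unmatched parents

Fix: Put 'c.salary > 173559' in the JOIN's ON clause instead of WHERE

Corrected query:
SELECT p.name, c.salary FROM departments p LEFT JOIN staff c ON c.dept_id = p.id AND c.salary > 173559

Result:
name        | salary
------------+-------
Engineering | NULL  
Legal       | NULL  
Marketing   | NULL  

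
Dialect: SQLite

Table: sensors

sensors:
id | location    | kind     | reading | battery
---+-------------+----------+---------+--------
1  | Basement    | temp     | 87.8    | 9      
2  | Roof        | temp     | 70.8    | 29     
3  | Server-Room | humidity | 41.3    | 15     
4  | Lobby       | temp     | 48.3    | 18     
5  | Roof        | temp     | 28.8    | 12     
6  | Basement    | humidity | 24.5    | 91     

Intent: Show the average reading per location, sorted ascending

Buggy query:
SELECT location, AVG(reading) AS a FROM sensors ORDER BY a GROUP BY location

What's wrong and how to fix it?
Bug: GROUP BY must precede ORDER BY

Fix: Move ORDER BY to the end, after GROUP BY

Corrected query:
SELECT location, AVG(reading) AS a FROM sensors GROUP BY location ORDER BY a

Result:
location    | a    
------------+------
Server-Room | 41.3 
Lobby       | 48.3 
Roof        | 49.8 
Basement    | 56.15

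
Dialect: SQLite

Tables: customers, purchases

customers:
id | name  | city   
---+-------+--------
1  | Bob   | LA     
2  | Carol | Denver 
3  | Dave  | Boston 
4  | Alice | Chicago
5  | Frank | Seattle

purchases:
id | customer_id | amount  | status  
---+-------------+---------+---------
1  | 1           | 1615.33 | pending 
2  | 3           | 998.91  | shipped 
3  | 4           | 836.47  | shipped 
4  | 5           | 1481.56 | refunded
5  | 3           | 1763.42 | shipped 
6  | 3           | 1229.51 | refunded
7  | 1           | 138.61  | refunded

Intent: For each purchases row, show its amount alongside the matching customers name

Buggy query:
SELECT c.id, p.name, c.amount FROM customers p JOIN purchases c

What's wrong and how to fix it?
Bug: Missing join condition: each purchases row is matched to all customers rows instead of just its own

Fix: Add ON c.customer_id = p.id to the JOIN

Corrected query:
SELECT c.id, p.name, c.amount FROM customers p JOIN purchases c ON c.customer_id = p.id

Result:
id | name  | amount 
---+-------+--------
1  | Bob   | 1615.33
2  | Dave  | 998.91 
3  | Alice | 836.47 
4  | Frank | 1481.56
5  | Dave  | 1763.42
6  | Dave  | 1229.51
7  | Bob   | 138.61 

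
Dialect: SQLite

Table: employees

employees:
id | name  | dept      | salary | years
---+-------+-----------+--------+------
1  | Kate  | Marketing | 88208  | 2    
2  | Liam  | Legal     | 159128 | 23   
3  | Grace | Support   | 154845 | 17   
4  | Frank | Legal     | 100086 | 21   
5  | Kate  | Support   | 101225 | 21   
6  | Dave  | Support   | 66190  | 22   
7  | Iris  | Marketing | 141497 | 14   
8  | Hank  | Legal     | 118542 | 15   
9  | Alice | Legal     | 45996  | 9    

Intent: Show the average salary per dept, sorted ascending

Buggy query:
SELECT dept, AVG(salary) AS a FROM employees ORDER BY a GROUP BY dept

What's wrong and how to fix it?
Bug: ORDER BY appears before GROUP BY; SQL clause order requires GROUP BY first

Fix: Reorder: SELECT … FROM … GROUP BY … ORDER BY …

Corrected query:
SELECT dept, AVG(salary) AS a FROM employees GROUP BY dept ORDER BY a

Result:
dept      | a       
----------+---------
Legal     | 105938  
Support   | 107420  
Marketing | 114852.5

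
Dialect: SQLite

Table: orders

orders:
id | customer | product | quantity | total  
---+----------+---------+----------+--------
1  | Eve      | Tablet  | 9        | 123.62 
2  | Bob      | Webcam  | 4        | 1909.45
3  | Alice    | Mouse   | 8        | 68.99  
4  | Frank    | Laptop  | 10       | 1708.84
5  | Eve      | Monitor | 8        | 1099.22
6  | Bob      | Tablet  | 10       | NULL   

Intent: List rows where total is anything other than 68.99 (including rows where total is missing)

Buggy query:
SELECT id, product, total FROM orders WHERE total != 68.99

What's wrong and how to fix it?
Bug: Inequality against NULL is unknown, not true; rows with NULL are dropped

Fix: Add an explicit OR total IS NULL to include the missing-value rows

Corrected query:
SELECT id, product, total FROM orders WHERE total != 68.99 OR total IS NULL

Result:
id | product | total  
---+---------+--------
1  | Tablet  | 123.62 
2  | Webcam  | 1909.45
4  | Laptop  | 1708.84
5  | Monitor | 1099.22
6  | Tablet  | NULL   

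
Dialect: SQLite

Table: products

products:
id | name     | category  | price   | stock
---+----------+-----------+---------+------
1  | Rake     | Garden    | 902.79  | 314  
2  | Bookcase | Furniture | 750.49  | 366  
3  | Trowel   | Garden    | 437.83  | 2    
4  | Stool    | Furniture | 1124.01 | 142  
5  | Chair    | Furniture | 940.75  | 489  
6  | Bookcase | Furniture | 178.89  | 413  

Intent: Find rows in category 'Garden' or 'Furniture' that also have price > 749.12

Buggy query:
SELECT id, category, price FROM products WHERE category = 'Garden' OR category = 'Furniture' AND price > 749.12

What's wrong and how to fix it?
Bug: AND binds tighter than OR, so this parses as category = 'Garden' OR (category = 'Furniture' AND price > 749.12)

Fix: Group the OR with parentheses (or use IN), then AND the threshold

Corrected query:
SELECT id, category, price FROM products WHERE (category = 'Garden' OR category = 'Furniture') AND price > 749.12

Result:
id | category  | price  
---+-----------+--------
1  | Garden    | 902.79 
2  | Furniture | 750.49 
4  | Furniture | 1124.01
5  | Furniture | 940.75 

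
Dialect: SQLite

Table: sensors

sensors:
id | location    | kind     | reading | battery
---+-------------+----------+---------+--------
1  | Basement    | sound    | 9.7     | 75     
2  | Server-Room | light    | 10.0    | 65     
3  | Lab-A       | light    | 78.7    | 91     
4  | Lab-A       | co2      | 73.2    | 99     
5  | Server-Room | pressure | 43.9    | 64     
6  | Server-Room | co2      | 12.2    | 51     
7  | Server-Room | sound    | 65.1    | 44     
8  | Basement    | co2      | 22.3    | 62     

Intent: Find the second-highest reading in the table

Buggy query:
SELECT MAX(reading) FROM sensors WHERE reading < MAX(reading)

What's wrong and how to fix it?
Bug: MAX(reading) on the right of the comparison is an aggregate-in-WHERE error

Fix: Put the inner MAX in a scalar subquery

Corrected query:
SELECT MAX(reading) FROM sensors WHERE reading < (SELECT MAX(reading) FROM sensors)

Result:
MAX(reading)
------------
73.2        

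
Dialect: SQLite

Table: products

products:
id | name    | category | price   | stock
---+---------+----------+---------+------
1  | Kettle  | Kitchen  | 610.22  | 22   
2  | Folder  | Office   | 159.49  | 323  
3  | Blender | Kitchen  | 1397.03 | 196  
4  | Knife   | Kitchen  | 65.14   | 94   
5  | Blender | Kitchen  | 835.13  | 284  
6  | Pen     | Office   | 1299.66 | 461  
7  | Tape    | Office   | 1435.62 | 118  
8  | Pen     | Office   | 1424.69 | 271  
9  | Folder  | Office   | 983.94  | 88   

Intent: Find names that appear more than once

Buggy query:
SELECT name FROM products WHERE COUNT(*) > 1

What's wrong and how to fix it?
Bug: WHERE can't reference COUNT(*); aggregates are computed after WHERE

Fix: Group first, then use HAVING for the count condition

Corrected query:
SELECT name FROM products GROUP BY name HAVING COUNT(*) > 1

Result:
name   
-------
Blender
Folder 
Pen    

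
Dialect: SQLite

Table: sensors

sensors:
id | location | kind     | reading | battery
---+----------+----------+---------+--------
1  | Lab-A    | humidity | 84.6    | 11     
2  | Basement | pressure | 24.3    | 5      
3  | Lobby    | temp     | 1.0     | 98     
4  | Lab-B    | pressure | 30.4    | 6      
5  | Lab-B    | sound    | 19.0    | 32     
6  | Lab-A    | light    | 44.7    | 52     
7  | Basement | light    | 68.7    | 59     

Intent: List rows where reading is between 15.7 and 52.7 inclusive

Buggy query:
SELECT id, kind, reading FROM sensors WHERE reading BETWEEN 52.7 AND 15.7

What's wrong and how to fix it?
Bug: The bounds are reversed; BETWEEN a AND b requires a <= b to match anything

Fix: Swap the bounds so the smaller value comes first

Corrected query:
SELECT id, kind, reading FROM sensors WHERE reading BETWEEN 15.7 AND 52.7

Result:
id | kind     | reading
---+----------+--------
2  | pressure | 24.3   
4  | pressure | 30.4   
5  | sound    | 19     
6  | light    | 44.7   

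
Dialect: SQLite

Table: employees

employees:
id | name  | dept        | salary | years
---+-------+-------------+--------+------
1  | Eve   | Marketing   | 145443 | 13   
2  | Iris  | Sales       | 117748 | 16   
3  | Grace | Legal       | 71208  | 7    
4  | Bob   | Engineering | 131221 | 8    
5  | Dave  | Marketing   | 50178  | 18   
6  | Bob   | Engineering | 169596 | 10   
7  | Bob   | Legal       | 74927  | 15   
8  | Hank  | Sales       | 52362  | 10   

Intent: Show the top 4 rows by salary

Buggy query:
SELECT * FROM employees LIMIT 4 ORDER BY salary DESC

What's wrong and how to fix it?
Bug: ORDER BY cannot follow LIMIT; LIMIT is the final clause

Fix: Sort with ORDER BY, then apply LIMIT

Corrected query:
SELECT * FROM employees ORDER BY salary DESC LIMIT 4

Result:
id | name | dept        | salary | years
---+------+-------------+--------+------
6  | Bob  | Engineering | 169596 | 10   
1  | Eve  | Marketing   | 145443 | 13   
4  | Bob  | Engineering | 131221 | 8    
2  | Iris | Sales       | 117748 | 16   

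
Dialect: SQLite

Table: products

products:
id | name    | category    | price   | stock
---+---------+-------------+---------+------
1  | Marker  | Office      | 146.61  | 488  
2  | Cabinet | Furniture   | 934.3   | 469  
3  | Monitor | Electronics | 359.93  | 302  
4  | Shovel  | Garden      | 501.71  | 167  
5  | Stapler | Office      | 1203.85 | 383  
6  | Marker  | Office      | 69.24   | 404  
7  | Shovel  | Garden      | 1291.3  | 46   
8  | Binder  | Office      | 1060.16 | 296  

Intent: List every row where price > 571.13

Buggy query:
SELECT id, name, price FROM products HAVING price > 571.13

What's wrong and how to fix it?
Bug: HAVING filters the output of aggregation, but this query has no GROUP BY and no aggregate functions, so SQLite rejects it (HAVING clause on a non-aggregate query); the condition here is per row

Fix: Replace HAVING with WHERE since the condition applies to individual rows

Corrected query:
SELECT id, name, price FROM products WHERE price > 571.13

Result:
id | name    | price  
---+---------+--------
2  | Cabinet | 934.3  
5  | Stapler | 1203.85
7  | Shovel  | 1291.3 
8  | Binder  | 1060.16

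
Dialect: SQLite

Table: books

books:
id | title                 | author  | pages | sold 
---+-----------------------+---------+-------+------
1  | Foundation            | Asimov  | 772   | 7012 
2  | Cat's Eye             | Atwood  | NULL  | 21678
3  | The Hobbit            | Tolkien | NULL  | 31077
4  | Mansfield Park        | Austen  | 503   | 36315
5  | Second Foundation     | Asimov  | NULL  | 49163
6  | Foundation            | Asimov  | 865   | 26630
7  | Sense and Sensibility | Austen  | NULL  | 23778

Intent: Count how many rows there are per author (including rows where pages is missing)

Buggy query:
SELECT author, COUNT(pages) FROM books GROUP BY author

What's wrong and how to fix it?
Bug: COUNT(column) counts non-NULL values only; rows with NULL pages aren't counted

Fix: Replace COUNT(pages) with COUNT(*)

Corrected query:
SELECT author, COUNT(*) FROM books GROUP BY author

Result:
author  | COUNT(*)
--------+---------
Asimov  | 3       
Atwood  | 1       
Austen  | 2       
Tolkien | 1       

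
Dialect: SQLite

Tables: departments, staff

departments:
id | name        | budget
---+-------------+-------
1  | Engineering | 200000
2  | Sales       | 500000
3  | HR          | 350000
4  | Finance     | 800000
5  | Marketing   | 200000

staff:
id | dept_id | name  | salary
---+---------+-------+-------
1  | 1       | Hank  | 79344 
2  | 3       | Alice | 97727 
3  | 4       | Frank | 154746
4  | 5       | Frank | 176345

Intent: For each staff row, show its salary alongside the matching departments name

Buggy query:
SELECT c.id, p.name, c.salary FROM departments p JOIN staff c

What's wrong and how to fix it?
Bug: Missing join condition: each staff row is matched to all departments rows instead of just its own

Fix: Add ON c.dept_id = p.id to the JOIN

Corrected query:
SELECT c.id, p.name, c.salary FROM departments p JOIN staff c ON c.dept_id = p.id

Result:
id | name        | salary
---+-------------+-------
1  | Engineering | 79344 
2  | HR          | 97727 
3  | Finance     | 154746
4  | Marketing   | 176345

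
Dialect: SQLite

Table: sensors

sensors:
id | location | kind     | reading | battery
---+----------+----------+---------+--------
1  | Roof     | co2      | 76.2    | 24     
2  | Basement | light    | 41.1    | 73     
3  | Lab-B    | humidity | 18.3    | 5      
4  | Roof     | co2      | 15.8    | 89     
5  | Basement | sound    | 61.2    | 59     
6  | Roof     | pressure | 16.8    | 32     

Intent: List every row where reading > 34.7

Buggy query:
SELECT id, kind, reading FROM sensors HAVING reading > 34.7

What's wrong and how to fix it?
Bug: HAVING filters the output of aggregation, but this query has no GROUP BY and no aggregate functions, so SQLite rejects it (HAVING clause on a non-aggregate query); the condition here is per row

Fix: Replace HAVING with WHERE since the condition applies to individual rows

Corrected query:
SELECT id, kind, reading FROM sensors WHERE reading > 34.7

Result:
id | kind  | reading
---+-------+--------
1  | co2   | 76.2   
2  | light | 41.1   
5  | sound | 61.2   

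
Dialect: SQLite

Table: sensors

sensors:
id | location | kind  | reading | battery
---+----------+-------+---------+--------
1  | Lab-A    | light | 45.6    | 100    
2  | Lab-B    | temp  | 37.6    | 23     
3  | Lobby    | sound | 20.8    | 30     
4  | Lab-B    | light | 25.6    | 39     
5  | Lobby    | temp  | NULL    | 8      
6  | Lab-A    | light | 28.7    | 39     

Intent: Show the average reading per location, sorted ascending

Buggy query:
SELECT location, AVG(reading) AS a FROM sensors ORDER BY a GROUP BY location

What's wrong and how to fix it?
Bug: ORDER BY appears before GROUP BY; SQL clause order requires GROUP BY first

Fix: Move ORDER BY to the end, after GROUP BY

Corrected query:
SELECT location, AVG(reading) AS a FROM sensors GROUP BY location ORDER BY a

Result:
location | a    
---------+------
Lobby    | 20.8 
Lab-B    | 31.6 
Lab-A    | 37.15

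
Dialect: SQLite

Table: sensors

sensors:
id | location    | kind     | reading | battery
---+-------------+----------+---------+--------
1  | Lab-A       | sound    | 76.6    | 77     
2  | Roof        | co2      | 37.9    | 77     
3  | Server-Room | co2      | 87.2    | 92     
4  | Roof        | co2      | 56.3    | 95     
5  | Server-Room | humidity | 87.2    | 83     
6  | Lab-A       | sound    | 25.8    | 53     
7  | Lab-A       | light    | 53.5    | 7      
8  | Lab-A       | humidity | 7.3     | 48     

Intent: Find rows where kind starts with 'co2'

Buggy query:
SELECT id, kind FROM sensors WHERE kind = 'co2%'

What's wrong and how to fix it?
Bug: '=' compares the literal string including the % character; pattern matching needs LIKE

Fix: Use LIKE for wildcard pattern matching

Corrected query:
SELECT id, kind FROM sensors WHERE kind LIKE 'co2%'

Result:
id | kind
---+-----
2  | co2 
3  | co2 
4  | co2 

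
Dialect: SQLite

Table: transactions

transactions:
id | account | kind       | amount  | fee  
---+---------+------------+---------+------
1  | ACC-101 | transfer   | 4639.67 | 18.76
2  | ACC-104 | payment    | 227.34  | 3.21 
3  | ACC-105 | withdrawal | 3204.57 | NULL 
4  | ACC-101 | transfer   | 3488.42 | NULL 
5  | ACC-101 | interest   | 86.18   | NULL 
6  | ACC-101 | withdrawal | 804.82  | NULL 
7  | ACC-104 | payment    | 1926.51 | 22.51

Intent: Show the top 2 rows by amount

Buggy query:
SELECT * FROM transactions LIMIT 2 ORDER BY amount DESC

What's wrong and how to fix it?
Bug: LIMIT must come after ORDER BY

Fix: Sort with ORDER BY, then apply LIMIT

Corrected query:
SELECT * FROM transactions ORDER BY amount DESC LIMIT 2

Result:
id | account | kind     | amount  | fee  
---+---------+----------+---------+------
1  | ACC-101 | transfer | 4639.67 | 18.76
4  | ACC-101 | transfer | 3488.42 | NULL 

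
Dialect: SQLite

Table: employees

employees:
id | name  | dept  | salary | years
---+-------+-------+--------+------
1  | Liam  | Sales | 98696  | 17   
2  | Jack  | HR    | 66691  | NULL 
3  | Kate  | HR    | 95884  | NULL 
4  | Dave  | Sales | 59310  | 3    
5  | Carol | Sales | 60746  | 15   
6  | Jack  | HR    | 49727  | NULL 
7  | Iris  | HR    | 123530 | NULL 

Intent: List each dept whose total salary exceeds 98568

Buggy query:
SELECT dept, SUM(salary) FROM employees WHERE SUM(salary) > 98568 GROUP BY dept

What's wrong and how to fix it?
Bug: Aggregate functions cannot appear in a WHERE clause

Fix: Use HAVING (which filters groups after aggregation) instead of WHERE

Corrected query:
SELECT dept, SUM(salary) FROM employees GROUP BY dept HAVING SUM(salary) > 98568

Result:
dept  | SUM(salary)
------+------------
HR    | 335832     
Sales | 218752     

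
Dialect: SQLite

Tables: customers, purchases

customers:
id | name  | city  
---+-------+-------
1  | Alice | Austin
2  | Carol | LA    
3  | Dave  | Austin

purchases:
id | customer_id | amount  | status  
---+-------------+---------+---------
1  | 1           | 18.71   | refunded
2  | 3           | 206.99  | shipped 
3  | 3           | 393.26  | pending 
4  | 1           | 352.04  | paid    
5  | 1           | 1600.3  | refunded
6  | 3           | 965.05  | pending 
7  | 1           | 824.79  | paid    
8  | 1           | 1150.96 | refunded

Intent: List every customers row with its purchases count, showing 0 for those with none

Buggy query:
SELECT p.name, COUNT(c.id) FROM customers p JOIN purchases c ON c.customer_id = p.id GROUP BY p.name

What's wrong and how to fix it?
Bug: INNER JOIN drops customers rows that have no matching purchases rows

Fix: Switch to LEFT JOIN to retain unmatched parent rows

Corrected query:
SELECT p.name, COUNT(c.id) FROM customers p LEFT JOIN purchases c ON c.customer_id = p.id GROUP BY p.name

Result:
name  | COUNT(c.id)
------+------------
Alice | 5          
Carol | 0          
Dave  | 3          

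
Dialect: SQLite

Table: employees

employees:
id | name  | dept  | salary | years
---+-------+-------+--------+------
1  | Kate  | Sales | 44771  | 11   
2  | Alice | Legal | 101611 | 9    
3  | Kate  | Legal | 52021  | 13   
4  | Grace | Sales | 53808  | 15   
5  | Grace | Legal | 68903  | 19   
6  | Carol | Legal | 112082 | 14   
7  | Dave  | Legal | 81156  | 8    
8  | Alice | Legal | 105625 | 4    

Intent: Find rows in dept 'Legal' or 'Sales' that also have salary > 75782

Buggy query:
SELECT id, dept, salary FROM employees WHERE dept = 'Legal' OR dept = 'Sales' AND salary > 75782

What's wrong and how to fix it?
Bug: AND binds tighter than OR, so this parses as dept = 'Legal' OR (dept = 'Sales' AND salary > 75782)

Fix: Add parentheses around the OR so the AND applies to both alternatives

Corrected query:
SELECT id, dept, salary FROM employees WHERE (dept = 'Legal' OR dept = 'Sales') AND salary > 75782

Result:
id | dept  | salary
---+-------+-------
2  | Legal | 101611
6  | Legal | 112082
7  | Legal | 81156 
8  | Legal | 105625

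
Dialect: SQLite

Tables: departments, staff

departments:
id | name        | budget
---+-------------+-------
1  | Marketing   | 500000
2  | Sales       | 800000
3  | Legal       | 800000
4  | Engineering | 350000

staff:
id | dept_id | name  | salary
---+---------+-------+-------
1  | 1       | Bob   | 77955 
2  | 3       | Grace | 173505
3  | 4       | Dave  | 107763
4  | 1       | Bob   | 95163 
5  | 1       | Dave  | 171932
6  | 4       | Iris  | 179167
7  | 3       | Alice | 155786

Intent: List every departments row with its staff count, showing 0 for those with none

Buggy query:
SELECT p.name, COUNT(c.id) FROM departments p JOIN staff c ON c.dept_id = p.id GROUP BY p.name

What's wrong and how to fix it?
Bug: INNER JOIN drops departments rows that have no matching staff rows

Fix: Switch to LEFT JOIN to retain unmatched parent rows

Corrected query:
SELECT p.name, COUNT(c.id) FROM departments p LEFT JOIN staff c ON c.dept_id = p.id GROUP BY p.name

Result:
name        | COUNT(c.id)
------------+------------
Engineering | 2          
Legal       | 2          
Marketing   | 3          
Sales       | 0          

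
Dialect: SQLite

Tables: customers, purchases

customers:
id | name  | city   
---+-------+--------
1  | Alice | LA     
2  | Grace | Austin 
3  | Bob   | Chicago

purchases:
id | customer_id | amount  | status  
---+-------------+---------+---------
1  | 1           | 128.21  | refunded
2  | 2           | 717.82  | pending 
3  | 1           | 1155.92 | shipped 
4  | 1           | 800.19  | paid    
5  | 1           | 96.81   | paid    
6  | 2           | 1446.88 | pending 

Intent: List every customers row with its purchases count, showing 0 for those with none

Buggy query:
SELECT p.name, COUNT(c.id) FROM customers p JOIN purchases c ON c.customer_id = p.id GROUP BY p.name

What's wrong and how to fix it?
Bug: INNER JOIN drops customers rows that have no matching purchases rows

Fix: Use LEFT JOIN so parents without children still appear (COUNT(c.id) gives 0)

Corrected query:
SELECT p.name, COUNT(c.id) FROM customers p LEFT JOIN purchases c ON c.customer_id = p.id GROUP BY p.name

Result:
name  | COUNT(c.id)
------+------------
Alice | 4          
Bob   | 0          
Grace | 2          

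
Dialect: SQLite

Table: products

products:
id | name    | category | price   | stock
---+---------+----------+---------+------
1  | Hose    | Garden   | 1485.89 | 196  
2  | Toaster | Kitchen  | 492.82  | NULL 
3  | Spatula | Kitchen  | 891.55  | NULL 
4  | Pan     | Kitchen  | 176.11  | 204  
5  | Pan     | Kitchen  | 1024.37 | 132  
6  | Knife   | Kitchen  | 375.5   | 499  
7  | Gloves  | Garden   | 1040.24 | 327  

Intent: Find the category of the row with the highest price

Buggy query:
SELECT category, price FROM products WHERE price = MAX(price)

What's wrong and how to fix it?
Bug: MAX(price) is an aggregate and cannot be used directly in WHERE

Fix: Wrap MAX in a scalar subquery so WHERE compares against a single value

Corrected query:
SELECT category, price FROM products WHERE price = (SELECT MAX(price) FROM products)

Result:
category | price  
---------+--------
Garden   | 1485.89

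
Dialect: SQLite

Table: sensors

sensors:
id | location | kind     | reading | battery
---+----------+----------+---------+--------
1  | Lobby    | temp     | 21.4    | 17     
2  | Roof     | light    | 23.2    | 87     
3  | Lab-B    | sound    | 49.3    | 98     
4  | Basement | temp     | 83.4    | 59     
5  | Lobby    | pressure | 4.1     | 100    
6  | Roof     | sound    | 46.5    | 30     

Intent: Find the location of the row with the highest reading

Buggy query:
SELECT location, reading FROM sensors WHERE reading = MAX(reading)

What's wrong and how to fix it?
Bug: WHERE is evaluated per row; an aggregate over the whole table isn't defined there

Fix: Use a subquery: WHERE reading = (SELECT MAX(reading) FROM sensors)

Corrected query:
SELECT location, reading FROM sensors WHERE reading = (SELECT MAX(reading) FROM sensors)

Result:
location | reading
---------+--------
Basement | 83.4   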